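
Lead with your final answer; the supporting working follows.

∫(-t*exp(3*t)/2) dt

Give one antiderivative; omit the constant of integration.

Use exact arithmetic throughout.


The answer is -t*exp(3*t)/6 + exp(3*t)/18.
Step 1. Integrate ∫(-t*exp(3*t)/2) dt by parts with u = t, dv = (-exp(3*t)/2) dt, so v = -exp(3*t)/6: now -t*exp(3*t)/6 + ∫(exp(3*t)/6) dt.
Step 2. Evaluate the standard form: now -t*exp(3*t)/6 + exp(3*t)/18.
Answer: -t*exp(3*t)/6 + exp(3*t)/18.


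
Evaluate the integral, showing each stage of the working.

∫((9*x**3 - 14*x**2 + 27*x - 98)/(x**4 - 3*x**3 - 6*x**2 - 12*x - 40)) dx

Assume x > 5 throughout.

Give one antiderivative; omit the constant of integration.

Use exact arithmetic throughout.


Step 1. Decompose ∫((9*x**3 - 14*x**2 + 27*x - 98)/(x**4 - 3*x**3 - 6*x**2 - 12*x - 40)) dx by partial fractions, (9*x**3 - 14*x**2 + 27*x - 98)/(x**4 - 3*x**3 - 6*x**2 - 12*x - 40) = 3/(x**2 + 4) + 5/(x + 2) + 4/(x - 5): now ∫(4/(x - 5)) dx + ∫(5/(x + 2)) dx + ∫(3/(x**2 + 4)) dx.
Step 2. Evaluate the standard form [assuming x > 5]: now 4*log(x - 5) + ∫(5/(x + 2)) dx + ∫(3/(x**2 + 4)) dx.
Step 3. Evaluate the standard form [assuming x > -2]: now 4*log(x - 5) + 5*log(x + 2) + ∫(3/(x**2 + 4)) dx.
Step 4. Evaluate the standard form: now 4*log(x - 5) + 5*log(x + 2) + 3*atan(x/2)/2.
Answer: 4*log(x - 5) + 5*log(x + 2) + 3*atan(x/2)/2.


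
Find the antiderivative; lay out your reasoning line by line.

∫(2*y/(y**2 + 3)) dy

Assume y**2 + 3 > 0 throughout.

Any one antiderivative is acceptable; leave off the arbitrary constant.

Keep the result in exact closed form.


Step 1. Substitute u = y**2 + 3, turning ∫(2*y/(y**2 + 3)) dy into ∫(1/u) du: now ∫(1/u) du.
Step 2. Evaluate the standard form [assuming u > 0]: now log(u).
Step 3. Substitute back u = y**2 + 3: now log(y**2 + 3).
Answer: log(y**2 + 3).


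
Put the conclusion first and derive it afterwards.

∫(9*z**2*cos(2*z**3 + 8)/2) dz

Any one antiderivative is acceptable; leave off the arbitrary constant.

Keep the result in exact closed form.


The answer is 3*sin(2*z**3 + 8)/4.
Step 1. Substitute u = z**3 + 4, turning ∫(9*z**2*cos(2*z**3 + 8)/2) dz into ∫(3*cos(2*u)/2) du: now ∫(3*cos(2*u)/2) du.
Step 2. Evaluate the standard form: now 3*sin(2*u)/4.
Step 3. Substitute back u = z**3 + 4: now 3*sin(2*z**3 + 8)/4.
Answer: 3*sin(2*z**3 + 8)/4.


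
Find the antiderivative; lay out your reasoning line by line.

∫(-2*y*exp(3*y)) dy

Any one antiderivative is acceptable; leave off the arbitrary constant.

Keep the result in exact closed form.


Step 1. Integrate ∫(-2*y*exp(3*y)) dy by parts with u = y, dv = (-2*exp(3*y)) dy, so v = -2*exp(3*y)/3: now -2*y*exp(3*y)/3 + ∫(2*exp(3*y)/3) dy.
Step 2. Evaluate the standard form: now -2*y*exp(3*y)/3 + 2*exp(3*y)/9.
Answer: -2*y*exp(3*y)/3 + 2*exp(3*y)/9.


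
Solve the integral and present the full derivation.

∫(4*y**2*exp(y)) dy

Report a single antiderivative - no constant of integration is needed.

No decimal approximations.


Step 1. Integrate ∫(4*y**2*exp(y)) dy by parts with u = y**2, dv = (4*exp(y)) dy, so v = 4*exp(y): now 4*y**2*exp(y) + ∫(-8*y*exp(y)) dy.
Step 2. Integrate ∫(-8*y*exp(y)) dy by parts with u = y, dv = (-8*exp(y)) dy, so v = -8*exp(y): now 4*y**2*exp(y) - 8*y*exp(y) + ∫(8*exp(y)) dy.
Step 3. Evaluate the standard form: now 4*y**2*exp(y) - 8*y*exp(y) + 8*exp(y).
Answer: 4*y**2*exp(y) - 8*y*exp(y) + 8*exp(y).


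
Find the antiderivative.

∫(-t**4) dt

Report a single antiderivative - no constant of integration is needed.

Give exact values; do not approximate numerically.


Answer: -t**5/5.


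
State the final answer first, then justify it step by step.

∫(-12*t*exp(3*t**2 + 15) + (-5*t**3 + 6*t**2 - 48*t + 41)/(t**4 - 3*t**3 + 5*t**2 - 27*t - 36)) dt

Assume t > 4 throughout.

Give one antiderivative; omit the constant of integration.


The answer is -2*exp(3*t**2 + 15) - 3*log(t - 4) - 2*log(t + 1) + atan(t/3)/3.
Step 1. Rewrite: now ∫(-12*t*exp(3*t**2 + 15)) dt + ∫((-5*t**3 + 6*t**2 - 48*t + 41)/(t**4 - 3*t**3 + 5*t**2 - 27*t - 36)) dt.
Step 2. Substitute u = t**2 + 5, turning ∫(-12*t*exp(3*t**2 + 15)) dt into ∫(-6*exp(3*u)) du: now ∫((-5*t**3 + 6*t**2 - 48*t + 41)/(t**4 - 3*t**3 + 5*t**2 - 27*t - 36)) dt + ∫(-6*exp(3*u)) du.
Step 3. Evaluate the standard form: now -2*exp(3*u) + ∫((-5*t**3 + 6*t**2 - 48*t + 41)/(t**4 - 3*t**3 + 5*t**2 - 27*t - 36)) dt.
Step 4. Substitute back u = t**2 + 5: now -2*exp(3*t**2 + 15) + ∫((-5*t**3 + 6*t**2 - 48*t + 41)/(t**4 - 3*t**3 + 5*t**2 - 27*t - 36)) dt.
Step 5. Decompose ∫((-5*t**3 + 6*t**2 - 48*t + 41)/(t**4 - 3*t**3 + 5*t**2 - 27*t - 36)) dt by partial fractions, (-5*t**3 + 6*t**2 - 48*t + 41)/(t**4 - 3*t**3 + 5*t**2 - 27*t - 36) = 1/(t**2 + 9) - 2/(t + 1) - 3/(t - 4): now -2*exp(3*t**2 + 15) + ∫(-3/(t - 4)) dt + ∫(-2/(t + 1)) dt + ∫(1/(t**2 + 9)) dt.
Step 6. Evaluate the standard form [assuming t > 4]: now -2*exp(3*t**2 + 15) - 3*log(t - 4) + ∫(-2/(t + 1)) dt + ∫(1/(t**2 + 9)) dt.
Step 7. Evaluate the standard form [assuming t > -1]: now -2*exp(3*t**2 + 15) - 3*log(t - 4) - 2*log(t + 1) + ∫(1/(t**2 + 9)) dt.
Step 8. Evaluate the standard form: now -2*exp(3*t**2 + 15) - 3*log(t - 4) - 2*log(t + 1) + atan(t/3)/3.
Answer: -2*exp(3*t**2 + 15) - 3*log(t - 4) - 2*log(t + 1) + atan(t/3)/3.


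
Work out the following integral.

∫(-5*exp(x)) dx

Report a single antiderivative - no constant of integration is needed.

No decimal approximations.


Answer: -5*exp(x).


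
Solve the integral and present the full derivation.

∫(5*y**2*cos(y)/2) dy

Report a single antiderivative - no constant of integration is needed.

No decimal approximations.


Step 1. Integrate ∫(5*y**2*cos(y)/2) dy by parts with u = y**2, dv = (5*cos(y)/2) dy, so v = 5*sin(y)/2: now 5*y**2*sin(y)/2 + ∫(-5*y*sin(y)) dy.
Step 2. Integrate ∫(-5*y*sin(y)) dy by parts with u = y, dv = (-5*sin(y)) dy, so v = 5*cos(y): now 5*y**2*sin(y)/2 + 5*y*cos(y) + ∫(-5*cos(y)) dy.
Step 3. Evaluate the standard form: now 5*y**2*sin(y)/2 + 5*y*cos(y) - 5*sin(y).
Answer: 5*y**2*sin(y)/2 + 5*y*cos(y) - 5*sin(y).


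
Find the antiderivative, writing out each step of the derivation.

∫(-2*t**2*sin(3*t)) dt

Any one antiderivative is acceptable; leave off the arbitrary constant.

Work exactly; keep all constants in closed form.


Step 1. Integrate ∫(-2*t**2*sin(3*t)) dt by parts with u = t**2, dv = (-2*sin(3*t)) dt, so v = 2*cos(3*t)/3: now 2*t**2*cos(3*t)/3 + ∫(-4*t*cos(3*t)/3) dt.
Step 2. Integrate ∫(-4*t*cos(3*t)/3) dt by parts with u = t, dv = (-4*cos(3*t)/3) dt, so v = -4*sin(3*t)/9: now 2*t**2*cos(3*t)/3 - 4*t*sin(3*t)/9 + ∫(4*sin(3*t)/9) dt.
Step 3. Evaluate the standard form: now 2*t**2*cos(3*t)/3 - 4*t*sin(3*t)/9 - 4*cos(3*t)/27.
Answer: 2*t**2*cos(3*t)/3 - 4*t*sin(3*t)/9 - 4*cos(3*t)/27.


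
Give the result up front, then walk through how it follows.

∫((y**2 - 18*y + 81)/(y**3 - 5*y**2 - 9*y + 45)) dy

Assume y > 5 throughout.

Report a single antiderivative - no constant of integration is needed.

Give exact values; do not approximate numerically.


The answer is log(y - 5) - 3*log(y - 3) + 3*log(y + 3).
Step 1. Decompose ∫((y**2 - 18*y + 81)/(y**3 - 5*y**2 - 9*y + 45)) dy by partial fractions, (y**2 - 18*y + 81)/(y**3 - 5*y**2 - 9*y + 45) = 3/(y + 3) - 3/(y - 3) + 1/(y - 5): now ∫(1/(y - 5)) dy + ∫(-3/(y - 3)) dy + ∫(3/(y + 3)) dy.
Step 2. Evaluate the standard form [assuming y > 5]: now log(y - 5) + ∫(-3/(y - 3)) dy + ∫(3/(y + 3)) dy.
Step 3. Evaluate the standard form [assuming y > 3]: now log(y - 5) - 3*log(y - 3) + ∫(3/(y + 3)) dy.
Step 4. Evaluate the standard form [assuming y > -3]: now log(y - 5) - 3*log(y - 3) + 3*log(y + 3).
Answer: log(y - 5) - 3*log(y - 3) + 3*log(y + 3).


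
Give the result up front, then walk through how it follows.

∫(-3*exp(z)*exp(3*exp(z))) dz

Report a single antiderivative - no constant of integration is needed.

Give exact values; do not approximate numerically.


The answer is -exp(3*exp(z)).
Step 1. Substitute u = exp(z), turning ∫(-3*exp(z)*exp(3*exp(z))) dz into ∫(-3*exp(3*u)) du: now ∫(-3*exp(3*u)) du.
Step 2. Evaluate the standard form: now -exp(3*u).
Step 3. Substitute back u = exp(z): now -exp(3*exp(z)).
Answer: -exp(3*exp(z)).


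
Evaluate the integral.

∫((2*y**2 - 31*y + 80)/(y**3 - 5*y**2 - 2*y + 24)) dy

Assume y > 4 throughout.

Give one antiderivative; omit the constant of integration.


Answer: -2*log(y - 4) - log(y - 3) + 5*log(y + 2).


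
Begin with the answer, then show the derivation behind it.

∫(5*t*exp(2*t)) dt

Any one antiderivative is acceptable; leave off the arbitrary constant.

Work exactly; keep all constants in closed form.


The answer is 5*t*exp(2*t)/2 - 5*exp(2*t)/4.
Step 1. Integrate ∫(5*t*exp(2*t)) dt by parts with u = t, dv = (5*exp(2*t)) dt, so v = 5*exp(2*t)/2: now 5*t*exp(2*t)/2 + ∫(-5*exp(2*t)/2) dt.
Step 2. Evaluate the standard form: now 5*t*exp(2*t)/2 - 5*exp(2*t)/4.
Answer: 5*t*exp(2*t)/2 - 5*exp(2*t)/4.


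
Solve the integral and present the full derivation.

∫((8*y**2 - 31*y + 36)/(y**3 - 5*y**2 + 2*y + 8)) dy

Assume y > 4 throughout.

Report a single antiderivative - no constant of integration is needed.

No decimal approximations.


Step 1. Decompose ∫((8*y**2 - 31*y + 36)/(y**3 - 5*y**2 + 2*y + 8)) dy by partial fractions, (8*y**2 - 31*y + 36)/(y**3 - 5*y**2 + 2*y + 8) = 5/(y + 1) - 1/(y - 2) + 4/(y - 4): now ∫(4/(y - 4)) dy + ∫(-1/(y - 2)) dy + ∫(5/(y + 1)) dy.
Step 2. Evaluate the standard form [assuming y > 4]: now 4*log(y - 4) + ∫(-1/(y - 2)) dy + ∫(5/(y + 1)) dy.
Step 3. Evaluate the standard form [assuming y > -1]: now 4*log(y - 4) + 5*log(y + 1) + ∫(-1/(y - 2)) dy.
Step 4. Evaluate the standard form [assuming y > 2]: now 4*log(y - 4) - log(y - 2) + 5*log(y + 1).
Answer: 4*log(y - 4) - log(y - 2) + 5*log(y + 1).


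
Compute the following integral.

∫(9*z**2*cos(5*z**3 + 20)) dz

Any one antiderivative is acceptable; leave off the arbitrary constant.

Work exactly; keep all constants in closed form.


Answer: 3*sin(5*z**3 + 20)/5.


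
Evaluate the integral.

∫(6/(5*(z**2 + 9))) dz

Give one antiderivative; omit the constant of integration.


Answer: 2*atan(z/3)/5.


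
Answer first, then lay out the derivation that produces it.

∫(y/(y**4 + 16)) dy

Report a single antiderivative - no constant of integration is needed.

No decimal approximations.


The answer is atan(y**2/4)/8.
Step 1. Substitute u = y**2, turning ∫(y/(y**4 + 16)) dy into ∫(1/(2*(u**2 + 16))) du: now ∫(1/(2*(u**2 + 16))) du.
Step 2. Evaluate the standard form: now atan(u/4)/8.
Step 3. Substitute back u = y**2: now atan(y**2/4)/8.
Answer: atan(y**2/4)/8.


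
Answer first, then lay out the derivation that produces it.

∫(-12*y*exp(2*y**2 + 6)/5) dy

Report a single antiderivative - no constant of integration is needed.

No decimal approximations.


The answer is -3*exp(2*y**2 + 6)/5.
Step 1. Substitute u = y**2 + 3, turning ∫(-12*y*exp(2*y**2 + 6)/5) dy into ∫(-6*exp(2*u)/5) du: now ∫(-6*exp(2*u)/5) du.
Step 2. Evaluate the standard form: now -3*exp(2*u)/5.
Step 3. Substitute back u = y**2 + 3: now -3*exp(2*y**2 + 6)/5.
Answer: -3*exp(2*y**2 + 6)/5.


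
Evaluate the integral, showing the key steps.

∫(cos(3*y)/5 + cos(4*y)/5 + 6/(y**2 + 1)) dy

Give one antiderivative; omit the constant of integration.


Step 1. Rewrite: now ∫(6/(y**2 + 1)) dy + ∫(cos(3*y)/5) dy + ∫(cos(4*y)/5) dy.
Step 2. Evaluate the standard form: now 6*atan(y) + ∫(cos(3*y)/5) dy + ∫(cos(4*y)/5) dy.
Step 3. Evaluate the standard form: now sin(3*y)/15 + 6*atan(y) + ∫(cos(4*y)/5) dy.
Step 4. Evaluate the standard form: now sin(3*y)/15 + sin(4*y)/20 + 6*atan(y).
Answer: sin(3*y)/15 + sin(4*y)/20 + 6*atan(y).


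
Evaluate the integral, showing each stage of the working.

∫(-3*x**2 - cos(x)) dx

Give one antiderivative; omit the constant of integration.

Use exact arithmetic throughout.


Step 1. Rewrite: now ∫(-3*x**2) dx + ∫(-cos(x)) dx.
Step 2. Evaluate the standard form: now -sin(x) + ∫(-3*x**2) dx.
Step 3. Evaluate the standard form: now -x**3 - sin(x).
Answer: -x**3 - sin(x).


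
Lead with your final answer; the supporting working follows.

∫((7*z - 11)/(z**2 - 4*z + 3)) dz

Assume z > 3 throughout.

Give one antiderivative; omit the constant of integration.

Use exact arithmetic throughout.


The answer is 5*log(z - 3) + 2*log(z - 1).
Step 1. Decompose ∫((7*z - 11)/(z**2 - 4*z + 3)) dz by partial fractions, (7*z - 11)/(z**2 - 4*z + 3) = 2/(z - 1) + 5/(z - 3): now ∫(5/(z - 3)) dz + ∫(2/(z - 1)) dz.
Step 2. Evaluate the standard form [assuming z > 1]: now 2*log(z - 1) + ∫(5/(z - 3)) dz.
Step 3. Evaluate the standard form [assuming z > 3]: now 5*log(z - 3) + 2*log(z - 1).
Answer: 5*log(z - 3) + 2*log(z - 1).


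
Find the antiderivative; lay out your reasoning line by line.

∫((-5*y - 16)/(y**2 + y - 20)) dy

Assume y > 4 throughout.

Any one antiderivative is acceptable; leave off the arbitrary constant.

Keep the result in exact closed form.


Step 1. Decompose ∫((-5*y - 16)/(y**2 + y - 20)) dy by partial fractions, (-5*y - 16)/(y**2 + y - 20) = -1/(y + 5) - 4/(y - 4): now ∫(-4/(y - 4)) dy + ∫(-1/(y + 5)) dy.
Step 2. Evaluate the standard form [assuming y > -5]: now -log(y + 5) + ∫(-4/(y - 4)) dy.
Step 3. Evaluate the standard form [assuming y > 4]: now -4*log(y - 4) - log(y + 5).
Answer: -4*log(y - 4) - log(y + 5).


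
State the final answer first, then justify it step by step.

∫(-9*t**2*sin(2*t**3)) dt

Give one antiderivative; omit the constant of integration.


The answer is 3*cos(2*t**3)/2.
Step 1. Substitute u = t**3, turning ∫(-9*t**2*sin(2*t**3)) dt into ∫(-3*sin(2*u)) du: now ∫(-3*sin(2*u)) du.
Step 2. Evaluate the standard form: now 3*cos(2*u)/2.
Step 3. Substitute back u = t**3: now 3*cos(2*t**3)/2.
Answer: 3*cos(2*t**3)/2.


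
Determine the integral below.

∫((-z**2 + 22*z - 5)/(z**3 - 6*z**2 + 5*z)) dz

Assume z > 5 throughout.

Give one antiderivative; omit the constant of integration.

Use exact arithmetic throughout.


Answer: -log(z) + 4*log(z - 5) - 4*log(z - 1).


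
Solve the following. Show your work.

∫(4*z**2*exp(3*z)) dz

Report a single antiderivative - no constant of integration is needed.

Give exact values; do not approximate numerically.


Step 1. Integrate ∫(4*z**2*exp(3*z)) dz by parts with u = z**2, dv = (4*exp(3*z)) dz, so v = 4*exp(3*z)/3: now 4*z**2*exp(3*z)/3 + ∫(-8*z*exp(3*z)/3) dz.
Step 2. Integrate ∫(-8*z*exp(3*z)/3) dz by parts with u = z, dv = (-8*exp(3*z)/3) dz, so v = -8*exp(3*z)/9: now 4*z**2*exp(3*z)/3 - 8*z*exp(3*z)/9 + ∫(8*exp(3*z)/9) dz.
Step 3. Evaluate the standard form: now 4*z**2*exp(3*z)/3 - 8*z*exp(3*z)/9 + 8*exp(3*z)/27.
Answer: 4*z**2*exp(3*z)/3 - 8*z*exp(3*z)/9 + 8*exp(3*z)/27.


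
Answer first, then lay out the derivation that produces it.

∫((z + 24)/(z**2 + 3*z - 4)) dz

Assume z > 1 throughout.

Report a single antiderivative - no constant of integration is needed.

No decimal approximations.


The answer is 5*log(z - 1) - 4*log(z + 4).
Step 1. Decompose ∫((z + 24)/(z**2 + 3*z - 4)) dz by partial fractions, (z + 24)/(z**2 + 3*z - 4) = -4/(z + 4) + 5/(z - 1): now ∫(5/(z - 1)) dz + ∫(-4/(z + 4)) dz.
Step 2. Evaluate the standard form [assuming z > -4]: now -4*log(z + 4) + ∫(5/(z - 1)) dz.
Step 3. Evaluate the standard form [assuming z > 1]: now 5*log(z - 1) - 4*log(z + 4).
Answer: 5*log(z - 1) - 4*log(z + 4).


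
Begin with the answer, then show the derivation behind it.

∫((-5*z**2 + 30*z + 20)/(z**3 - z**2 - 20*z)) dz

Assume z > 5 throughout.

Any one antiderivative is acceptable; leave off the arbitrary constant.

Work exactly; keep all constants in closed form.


The answer is -log(z) + log(z - 5) - 5*log(z + 4).
Step 1. Decompose ∫((-5*z**2 + 30*z + 20)/(z**3 - z**2 - 20*z)) dz by partial fractions, (-5*z**2 + 30*z + 20)/(z**3 - z**2 - 20*z) = -5/(z + 4) + 1/(z - 5) - 1/z: now ∫(-1/z) dz + ∫(1/(z - 5)) dz + ∫(-5/(z + 4)) dz.
Step 2. Evaluate the standard form [assuming z > 0]: now -log(z) + ∫(1/(z - 5)) dz + ∫(-5/(z + 4)) dz.
Step 3. Evaluate the standard form [assuming z > -4]: now -log(z) - 5*log(z + 4) + ∫(1/(z - 5)) dz.
Step 4. Evaluate the standard form [assuming z > 5]: now -log(z) + log(z - 5) - 5*log(z + 4).
Answer: -log(z) + log(z - 5) - 5*log(z + 4).


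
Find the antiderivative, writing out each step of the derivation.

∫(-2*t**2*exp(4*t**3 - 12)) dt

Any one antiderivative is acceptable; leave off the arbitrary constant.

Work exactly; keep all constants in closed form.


Step 1. Substitute u = t**3 - 3, turning ∫(-2*t**2*exp(4*t**3 - 12)) dt into ∫(-2*exp(4*u)/3) du: now ∫(-2*exp(4*u)/3) du.
Step 2. Evaluate the standard form: now -exp(4*u)/6.
Step 3. Substitute back u = t**3 - 3: now -exp(4*t**3 - 12)/6.
Answer: -exp(4*t**3 - 12)/6.


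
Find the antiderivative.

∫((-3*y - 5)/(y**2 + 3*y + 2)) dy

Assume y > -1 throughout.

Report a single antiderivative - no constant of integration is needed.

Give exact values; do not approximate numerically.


Answer: -2*log(y + 1) - log(y + 2).


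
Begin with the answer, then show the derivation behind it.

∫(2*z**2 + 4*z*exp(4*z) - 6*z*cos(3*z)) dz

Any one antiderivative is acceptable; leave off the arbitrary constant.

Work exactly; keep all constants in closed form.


The answer is 2*z**3/3 + z*exp(4*z) - 2*z*sin(3*z) - exp(4*z)/4 - 2*cos(3*z)/3.
Step 1. Rewrite: now ∫(2*z**2) dz + ∫(4*z*exp(4*z)) dz + ∫(-6*z*cos(3*z)) dz.
Step 2. Integrate ∫(-6*z*cos(3*z)) dz by parts with u = z, dv = (-6*cos(3*z)) dz, so v = -2*sin(3*z): now -2*z*sin(3*z) + ∫(2*z**2) dz + ∫(4*z*exp(4*z)) dz + ∫(2*sin(3*z)) dz.
Step 3. Evaluate the standard form: now -2*z*sin(3*z) - 2*cos(3*z)/3 + ∫(2*z**2) dz + ∫(4*z*exp(4*z)) dz.
Step 4. Evaluate the standard form: now 2*z**3/3 - 2*z*sin(3*z) - 2*cos(3*z)/3 + ∫(4*z*exp(4*z)) dz.
Step 5. Integrate ∫(4*z*exp(4*z)) dz by parts with u = z, dv = (4*exp(4*z)) dz, so v = exp(4*z): now 2*z**3/3 + z*exp(4*z) - 2*z*sin(3*z) - 2*cos(3*z)/3 + ∫(-exp(4*z)) dz.
Step 6. Evaluate the standard form: now 2*z**3/3 + z*exp(4*z) - 2*z*sin(3*z) - exp(4*z)/4 - 2*cos(3*z)/3.
Answer: 2*z**3/3 + z*exp(4*z) - 2*z*sin(3*z) - exp(4*z)/4 - 2*cos(3*z)/3.


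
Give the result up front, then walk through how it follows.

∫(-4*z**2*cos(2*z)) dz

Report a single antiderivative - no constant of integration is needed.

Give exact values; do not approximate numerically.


The answer is -2*z**2*sin(2*z) - 2*z*cos(2*z) + sin(2*z).
Step 1. Integrate ∫(-4*z**2*cos(2*z)) dz by parts with u = z**2, dv = (-4*cos(2*z)) dz, so v = -2*sin(2*z): now -2*z**2*sin(2*z) + ∫(4*z*sin(2*z)) dz.
Step 2. Integrate ∫(4*z*sin(2*z)) dz by parts with u = z, dv = (4*sin(2*z)) dz, so v = -2*cos(2*z): now -2*z**2*sin(2*z) - 2*z*cos(2*z) + ∫(2*cos(2*z)) dz.
Step 3. Evaluate the standard form: now -2*z**2*sin(2*z) - 2*z*cos(2*z) + sin(2*z).
Answer: -2*z**2*sin(2*z) - 2*z*cos(2*z) + sin(2*z).


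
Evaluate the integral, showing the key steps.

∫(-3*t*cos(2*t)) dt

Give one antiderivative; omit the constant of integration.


Step 1. Integrate ∫(-3*t*cos(2*t)) dt by parts with u = t, dv = (-3*cos(2*t)) dt, so v = -3*sin(2*t)/2: now -3*t*sin(2*t)/2 + ∫(3*sin(2*t)/2) dt.
Step 2. Evaluate the standard form: now -3*t*sin(2*t)/2 - 3*cos(2*t)/4.
Answer: -3*t*sin(2*t)/2 - 3*cos(2*t)/4.


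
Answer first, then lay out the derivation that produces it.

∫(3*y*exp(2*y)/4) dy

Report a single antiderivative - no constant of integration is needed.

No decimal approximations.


The answer is 3*y*exp(2*y)/8 - 3*exp(2*y)/16.
Step 1. Integrate ∫(3*y*exp(2*y)/4) dy by parts with u = y, dv = (3*exp(2*y)/4) dy, so v = 3*exp(2*y)/8: now 3*y*exp(2*y)/8 + ∫(-3*exp(2*y)/8) dy.
Step 2. Evaluate the standard form: now 3*y*exp(2*y)/8 - 3*exp(2*y)/16.
Answer: 3*y*exp(2*y)/8 - 3*exp(2*y)/16.


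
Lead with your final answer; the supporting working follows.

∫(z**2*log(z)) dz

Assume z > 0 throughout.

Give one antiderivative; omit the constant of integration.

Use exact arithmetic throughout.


The answer is z**3*log(z)/3 - z**3/9.
Step 1. Integrate ∫(z**2*log(z)) dz by parts with u = log(z), dv = (z**2) dz, so v = z**3/3 [assuming z > 0]: now z**3*log(z)/3 + ∫(-z**2/3) dz.
Step 2. Evaluate the standard form: now z**3*log(z)/3 - z**3/9.
Answer: z**3*log(z)/3 - z**3/9.


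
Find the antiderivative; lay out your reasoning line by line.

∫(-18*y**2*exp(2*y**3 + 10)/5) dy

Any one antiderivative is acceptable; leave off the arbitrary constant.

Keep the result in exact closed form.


Step 1. Substitute u = y**3 + 5, turning ∫(-18*y**2*exp(2*y**3 + 10)/5) dy into ∫(-6*exp(2*u)/5) du: now ∫(-6*exp(2*u)/5) du.
Step 2. Evaluate the standard form: now -3*exp(2*u)/5.
Step 3. Substitute back u = y**3 + 5: now -3*exp(2*y**3 + 10)/5.
Answer: -3*exp(2*y**3 + 10)/5.


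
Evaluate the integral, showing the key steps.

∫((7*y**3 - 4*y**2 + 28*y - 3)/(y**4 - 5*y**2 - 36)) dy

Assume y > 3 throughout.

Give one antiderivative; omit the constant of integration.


Step 1. Decompose ∫((7*y**3 - 4*y**2 + 28*y - 3)/(y**4 - 5*y**2 - 36)) dy by partial fractions, (7*y**3 - 4*y**2 + 28*y - 3)/(y**4 - 5*y**2 - 36) = -1/(y**2 + 4) + 4/(y + 3) + 3/(y - 3): now ∫(3/(y - 3)) dy + ∫(4/(y + 3)) dy + ∫(-1/(y**2 + 4)) dy.
Step 2. Evaluate the standard form [assuming y > 3]: now 3*log(y - 3) + ∫(4/(y + 3)) dy + ∫(-1/(y**2 + 4)) dy.
Step 3. Evaluate the standard form [assuming y > -3]: now 3*log(y - 3) + 4*log(y + 3) + ∫(-1/(y**2 + 4)) dy.
Step 4. Evaluate the standard form: now 3*log(y - 3) + 4*log(y + 3) - atan(y/2)/2.
Answer: 3*log(y - 3) + 4*log(y + 3) - atan(y/2)/2.


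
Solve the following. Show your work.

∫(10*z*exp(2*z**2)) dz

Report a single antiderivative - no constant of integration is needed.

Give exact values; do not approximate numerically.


Step 1. Substitute u = z**2, turning ∫(10*z*exp(2*z**2)) dz into ∫(5*exp(2*u)) du: now ∫(5*exp(2*u)) du.
Step 2. Evaluate the standard form: now 5*exp(2*u)/2.
Step 3. Substitute back u = z**2: now 5*exp(2*z**2)/2.
Answer: 5*exp(2*z**2)/2.


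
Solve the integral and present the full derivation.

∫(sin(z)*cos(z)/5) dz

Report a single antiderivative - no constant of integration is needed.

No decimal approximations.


Step 1. Substitute u = sin(z), turning ∫(sin(z)*cos(z)/5) dz into ∫(u/5) du: now ∫(u/5) du.
Step 2. Evaluate the standard form: now u**2/10.
Step 3. Substitute back u = sin(z): now sin(z)**2/10.
Answer: sin(z)**2/10.


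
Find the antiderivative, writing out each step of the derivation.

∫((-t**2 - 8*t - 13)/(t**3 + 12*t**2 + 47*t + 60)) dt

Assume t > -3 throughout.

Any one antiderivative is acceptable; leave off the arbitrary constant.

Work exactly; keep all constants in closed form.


Step 1. Decompose ∫((-t**2 - 8*t - 13)/(t**3 + 12*t**2 + 47*t + 60)) dt by partial fractions, (-t**2 - 8*t - 13)/(t**3 + 12*t**2 + 47*t + 60) = 1/(t + 5) - 3/(t + 4) + 1/(t + 3): now ∫(1/(t + 3)) dt + ∫(-3/(t + 4)) dt + ∫(1/(t + 5)) dt.
Step 2. Evaluate the standard form [assuming t > -5]: now log(t + 5) + ∫(1/(t + 3)) dt + ∫(-3/(t + 4)) dt.
Step 3. Evaluate the standard form [assuming t > -3]: now log(t + 3) + log(t + 5) + ∫(-3/(t + 4)) dt.
Step 4. Evaluate the standard form [assuming t > -4]: now log(t + 3) - 3*log(t + 4) + log(t + 5).
Answer: log(t + 3) - 3*log(t + 4) + log(t + 5).


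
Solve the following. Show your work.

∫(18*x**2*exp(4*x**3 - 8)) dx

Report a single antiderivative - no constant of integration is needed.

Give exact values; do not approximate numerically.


Step 1. Substitute u = x**3 - 2, turning ∫(18*x**2*exp(4*x**3 - 8)) dx into ∫(6*exp(4*u)) du: now ∫(6*exp(4*u)) du.
Step 2. Evaluate the standard form: now 3*exp(4*u)/2.
Step 3. Substitute back u = x**3 - 2: now 3*exp(4*x**3 - 8)/2.
Answer: 3*exp(4*x**3 - 8)/2.


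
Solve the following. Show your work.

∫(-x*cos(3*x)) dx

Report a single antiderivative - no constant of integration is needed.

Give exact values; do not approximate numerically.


Step 1. Integrate ∫(-x*cos(3*x)) dx by parts with u = x, dv = (-cos(3*x)) dx, so v = -sin(3*x)/3: now -x*sin(3*x)/3 + ∫(sin(3*x)/3) dx.
Step 2. Evaluate the standard form: now -x*sin(3*x)/3 - cos(3*x)/9.
Answer: -x*sin(3*x)/3 - cos(3*x)/9.


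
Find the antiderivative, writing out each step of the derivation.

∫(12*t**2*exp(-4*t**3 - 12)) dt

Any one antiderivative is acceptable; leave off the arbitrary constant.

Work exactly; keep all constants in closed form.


Step 1. Substitute u = t**3 + 3, turning ∫(12*t**2*exp(-4*t**3 - 12)) dt into ∫(4*exp(-4*u)) du: now ∫(4*exp(-4*u)) du.
Step 2. Evaluate the standard form: now -exp(-4*u).
Step 3. Substitute back u = t**3 + 3: now -exp(-4*t**3 - 12).
Answer: -exp(-4*t**3 - 12).


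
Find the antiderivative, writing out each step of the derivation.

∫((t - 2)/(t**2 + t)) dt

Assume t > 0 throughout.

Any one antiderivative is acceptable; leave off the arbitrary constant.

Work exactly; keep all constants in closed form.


Step 1. Decompose ∫((t - 2)/(t**2 + t)) dt by partial fractions, (t - 2)/(t**2 + t) = 3/(t + 1) - 2/t: now ∫(-2/t) dt + ∫(3/(t + 1)) dt.
Step 2. Evaluate the standard form [assuming t > -1]: now 3*log(t + 1) + ∫(-2/t) dt.
Step 3. Evaluate the standard form [assuming t > 0]: now -2*log(t) + 3*log(t + 1).
Answer: -2*log(t) + 3*log(t + 1).


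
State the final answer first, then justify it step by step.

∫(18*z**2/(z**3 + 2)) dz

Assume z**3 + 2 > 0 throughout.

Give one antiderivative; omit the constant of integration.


The answer is 6*log(z**3 + 2).
Step 1. Substitute u = z**3 + 2, turning ∫(18*z**2/(z**3 + 2)) dz into ∫(6/u) du: now ∫(6/u) du.
Step 2. Evaluate the standard form [assuming u > 0]: now 6*log(u).
Step 3. Substitute back u = z**3 + 2: now 6*log(z**3 + 2).
Answer: 6*log(z**3 + 2).


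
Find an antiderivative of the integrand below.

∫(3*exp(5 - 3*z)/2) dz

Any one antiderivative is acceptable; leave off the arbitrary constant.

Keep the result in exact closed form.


Answer: -exp(5 - 3*z)/2.


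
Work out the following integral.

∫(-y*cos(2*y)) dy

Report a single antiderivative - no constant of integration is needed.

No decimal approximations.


Answer: -y*sin(2*y)/2 - cos(2*y)/4.


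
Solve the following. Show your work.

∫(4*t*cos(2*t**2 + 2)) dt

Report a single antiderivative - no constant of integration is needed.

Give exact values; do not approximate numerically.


Step 1. Substitute u = t**2 + 1, turning ∫(4*t*cos(2*t**2 + 2)) dt into ∫(2*cos(2*u)) du: now ∫(2*cos(2*u)) du.
Step 2. Evaluate the standard form: now sin(2*u).
Step 3. Substitute back u = t**2 + 1: now sin(2*t**2 + 2).
Answer: sin(2*t**2 + 2).


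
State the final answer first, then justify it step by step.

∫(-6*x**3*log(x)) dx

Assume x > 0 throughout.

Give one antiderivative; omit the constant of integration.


The answer is -3*x**4*log(x)/2 + 3*x**4/8.
Step 1. Integrate ∫(-6*x**3*log(x)) dx by parts with u = log(x), dv = (-6*x**3) dx, so v = -3*x**4/2 [assuming x > 0]: now -3*x**4*log(x)/2 + ∫(3*x**3/2) dx.
Step 2. Evaluate the standard form: now -3*x**4*log(x)/2 + 3*x**4/8.
Answer: -3*x**4*log(x)/2 + 3*x**4/8.


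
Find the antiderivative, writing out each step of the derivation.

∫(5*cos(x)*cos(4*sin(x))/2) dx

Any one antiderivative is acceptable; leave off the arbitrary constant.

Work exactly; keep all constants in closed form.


Step 1. Substitute u = sin(x), turning ∫(5*cos(x)*cos(4*sin(x))/2) dx into ∫(5*cos(4*u)/2) du: now ∫(5*cos(4*u)/2) du.
Step 2. Evaluate the standard form: now 5*sin(4*u)/8.
Step 3. Substitute back u = sin(x): now 5*sin(4*sin(x))/8.
Answer: 5*sin(4*sin(x))/8.


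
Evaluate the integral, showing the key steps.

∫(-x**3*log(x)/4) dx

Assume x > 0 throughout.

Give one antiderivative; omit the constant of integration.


Step 1. Integrate ∫(-x**3*log(x)/4) dx by parts with u = log(x), dv = (-x**3/4) dx, so v = -x**4/16 [assuming x > 0]: now -x**4*log(x)/16 + ∫(x**3/16) dx.
Step 2. Evaluate the standard form: now -x**4*log(x)/16 + x**4/64.
Answer: -x**4*log(x)/16 + x**4/64.


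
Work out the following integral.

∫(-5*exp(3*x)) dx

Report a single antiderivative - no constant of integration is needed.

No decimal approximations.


Answer: -5*exp(3*x)/3.


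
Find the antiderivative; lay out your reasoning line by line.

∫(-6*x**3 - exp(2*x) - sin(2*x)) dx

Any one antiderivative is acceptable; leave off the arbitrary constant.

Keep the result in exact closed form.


Step 1. Rewrite: now ∫(-6*x**3) dx + ∫(-exp(2*x)) dx + ∫(-sin(2*x)) dx.
Step 2. Evaluate the standard form: now -exp(2*x)/2 + ∫(-6*x**3) dx + ∫(-sin(2*x)) dx.
Step 3. Evaluate the standard form: now -exp(2*x)/2 + cos(2*x)/2 + ∫(-6*x**3) dx.
Step 4. Evaluate the standard form: now -3*x**4/2 - exp(2*x)/2 + cos(2*x)/2.
Answer: -3*x**4/2 - exp(2*x)/2 + cos(2*x)/2.


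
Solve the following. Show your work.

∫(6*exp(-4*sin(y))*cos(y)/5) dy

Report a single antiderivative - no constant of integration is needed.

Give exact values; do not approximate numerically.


Step 1. Substitute u = sin(y), turning ∫(6*exp(-4*sin(y))*cos(y)/5) dy into ∫(6*exp(-4*u)/5) du: now ∫(6*exp(-4*u)/5) du.
Step 2. Evaluate the standard form: now -3*exp(-4*u)/10.
Step 3. Substitute back u = sin(y): now -3*exp(-4*sin(y))/10.
Answer: -3*exp(-4*sin(y))/10.


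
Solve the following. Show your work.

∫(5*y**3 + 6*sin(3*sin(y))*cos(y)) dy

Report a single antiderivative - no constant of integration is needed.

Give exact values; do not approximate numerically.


Step 1. Rewrite: now ∫(5*y**3) dy + ∫(6*sin(3*sin(y))*cos(y)) dy.
Step 2. Evaluate the standard form: now 5*y**4/4 + ∫(6*sin(3*sin(y))*cos(y)) dy.
Step 3. Substitute u = sin(y), turning ∫(6*sin(3*sin(y))*cos(y)) dy into ∫(6*sin(3*u)) du: now 5*y**4/4 + ∫(6*sin(3*u)) du.
Step 4. Evaluate the standard form: now 5*y**4/4 - 2*cos(3*u).
Step 5. Substitute back u = sin(y): now 5*y**4/4 - 2*cos(3*sin(y)).
Answer: 5*y**4/4 - 2*cos(3*sin(y)).


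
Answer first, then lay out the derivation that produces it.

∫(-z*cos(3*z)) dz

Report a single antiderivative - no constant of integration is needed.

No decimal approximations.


The answer is -z*sin(3*z)/3 - cos(3*z)/9.
Step 1. Integrate ∫(-z*cos(3*z)) dz by parts with u = z, dv = (-cos(3*z)) dz, so v = -sin(3*z)/3: now -z*sin(3*z)/3 + ∫(sin(3*z)/3) dz.
Step 2. Evaluate the standard form: now -z*sin(3*z)/3 - cos(3*z)/9.
Answer: -z*sin(3*z)/3 - cos(3*z)/9.


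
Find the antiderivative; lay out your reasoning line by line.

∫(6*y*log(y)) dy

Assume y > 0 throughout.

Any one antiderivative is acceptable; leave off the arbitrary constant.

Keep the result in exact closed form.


Step 1. Integrate ∫(6*y*log(y)) dy by parts with u = log(y), dv = (6*y) dy, so v = 3*y**2 [assuming y > 0]: now 3*y**2*log(y) + ∫(-3*y) dy.
Step 2. Evaluate the standard form: now 3*y**2*log(y) - 3*y**2/2.
Answer: 3*y**2*log(y) - 3*y**2/2.


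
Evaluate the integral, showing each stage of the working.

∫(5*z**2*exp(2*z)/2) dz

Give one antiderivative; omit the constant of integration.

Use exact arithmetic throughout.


Step 1. Integrate ∫(5*z**2*exp(2*z)/2) dz by parts with u = z**2, dv = (5*exp(2*z)/2) dz, so v = 5*exp(2*z)/4: now 5*z**2*exp(2*z)/4 + ∫(-5*z*exp(2*z)/2) dz.
Step 2. Integrate ∫(-5*z*exp(2*z)/2) dz by parts with u = z, dv = (-5*exp(2*z)/2) dz, so v = -5*exp(2*z)/4: now 5*z**2*exp(2*z)/4 - 5*z*exp(2*z)/4 + ∫(5*exp(2*z)/4) dz.
Step 3. Evaluate the standard form: now 5*z**2*exp(2*z)/4 - 5*z*exp(2*z)/4 + 5*exp(2*z)/8.
Answer: 5*z**2*exp(2*z)/4 - 5*z*exp(2*z)/4 + 5*exp(2*z)/8.


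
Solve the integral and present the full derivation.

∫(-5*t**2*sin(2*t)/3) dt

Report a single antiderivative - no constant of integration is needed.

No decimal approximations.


Step 1. Integrate ∫(-5*t**2*sin(2*t)/3) dt by parts with u = t**2, dv = (-5*sin(2*t)/3) dt, so v = 5*cos(2*t)/6: now 5*t**2*cos(2*t)/6 + ∫(-5*t*cos(2*t)/3) dt.
Step 2. Integrate ∫(-5*t*cos(2*t)/3) dt by parts with u = t, dv = (-5*cos(2*t)/3) dt, so v = -5*sin(2*t)/6: now 5*t**2*cos(2*t)/6 - 5*t*sin(2*t)/6 + ∫(5*sin(2*t)/6) dt.
Step 3. Evaluate the standard form: now 5*t**2*cos(2*t)/6 - 5*t*sin(2*t)/6 - 5*cos(2*t)/12.
Answer: 5*t**2*cos(2*t)/6 - 5*t*sin(2*t)/6 - 5*cos(2*t)/12.


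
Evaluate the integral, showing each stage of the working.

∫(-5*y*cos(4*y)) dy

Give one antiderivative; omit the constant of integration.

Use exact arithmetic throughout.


Step 1. Integrate ∫(-5*y*cos(4*y)) dy by parts with u = y, dv = (-5*cos(4*y)) dy, so v = -5*sin(4*y)/4: now -5*y*sin(4*y)/4 + ∫(5*sin(4*y)/4) dy.
Step 2. Evaluate the standard form: now -5*y*sin(4*y)/4 - 5*cos(4*y)/16.
Answer: -5*y*sin(4*y)/4 - 5*cos(4*y)/16.


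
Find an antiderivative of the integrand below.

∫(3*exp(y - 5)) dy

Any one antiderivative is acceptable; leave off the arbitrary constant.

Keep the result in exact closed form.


Answer: 3*exp(y - 5).


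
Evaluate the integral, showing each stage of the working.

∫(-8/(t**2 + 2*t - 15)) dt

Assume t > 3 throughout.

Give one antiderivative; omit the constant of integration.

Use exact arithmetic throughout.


Step 1. Decompose ∫(-8/(t**2 + 2*t - 15)) dt by partial fractions, -8/(t**2 + 2*t - 15) = 1/(t + 5) - 1/(t - 3): now ∫(-1/(t - 3)) dt + ∫(1/(t + 5)) dt.
Step 2. Evaluate the standard form [assuming t > -5]: now log(t + 5) + ∫(-1/(t - 3)) dt.
Step 3. Evaluate the standard form [assuming t > 3]: now -log(t - 3) + log(t + 5).
Answer: -log(t - 3) + log(t + 5).


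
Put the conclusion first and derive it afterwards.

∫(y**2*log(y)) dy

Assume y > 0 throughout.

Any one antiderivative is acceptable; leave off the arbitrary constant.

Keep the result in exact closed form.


The answer is y**3*log(y)/3 - y**3/9.
Step 1. Integrate ∫(y**2*log(y)) dy by parts with u = log(y), dv = (y**2) dy, so v = y**3/3 [assuming y > 0]: now y**3*log(y)/3 + ∫(-y**2/3) dy.
Step 2. Evaluate the standard form: now y**3*log(y)/3 - y**3/9.
Answer: y**3*log(y)/3 - y**3/9.


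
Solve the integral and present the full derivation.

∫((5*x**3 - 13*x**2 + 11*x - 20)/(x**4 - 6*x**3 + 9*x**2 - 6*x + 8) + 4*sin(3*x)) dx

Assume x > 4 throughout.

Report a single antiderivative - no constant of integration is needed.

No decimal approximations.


Step 1. Rewrite: now ∫((5*x**3 - 13*x**2 + 11*x - 20)/(x**4 - 6*x**3 + 9*x**2 - 6*x + 8)) dx + ∫(4*sin(3*x)) dx.
Step 2. Decompose ∫((5*x**3 - 13*x**2 + 11*x - 20)/(x**4 - 6*x**3 + 9*x**2 - 6*x + 8)) dx by partial fractions, (5*x**3 - 13*x**2 + 11*x - 20)/(x**4 - 6*x**3 + 9*x**2 - 6*x + 8) = -1/(x**2 + 1) + 1/(x - 2) + 4/(x - 4): now ∫(4/(x - 4)) dx + ∫(1/(x - 2)) dx + ∫(-1/(x**2 + 1)) dx + ∫(4*sin(3*x)) dx.
Step 3. Evaluate the standard form [assuming x > 2]: now log(x - 2) + ∫(4/(x - 4)) dx + ∫(-1/(x**2 + 1)) dx + ∫(4*sin(3*x)) dx.
Step 4. Evaluate the standard form [assuming x > 4]: now 4*log(x - 4) + log(x - 2) + ∫(-1/(x**2 + 1)) dx + ∫(4*sin(3*x)) dx.
Step 5. Evaluate the standard form: now 4*log(x - 4) + log(x - 2) - atan(x) + ∫(4*sin(3*x)) dx.
Step 6. Evaluate the standard form: now 4*log(x - 4) + log(x - 2) - 4*cos(3*x)/3 - atan(x).
Answer: 4*log(x - 4) + log(x - 2) - 4*cos(3*x)/3 - atan(x).


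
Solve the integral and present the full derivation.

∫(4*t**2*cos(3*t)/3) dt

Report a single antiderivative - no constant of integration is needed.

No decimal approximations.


Step 1. Integrate ∫(4*t**2*cos(3*t)/3) dt by parts with u = t**2, dv = (4*cos(3*t)/3) dt, so v = 4*sin(3*t)/9: now 4*t**2*sin(3*t)/9 + ∫(-8*t*sin(3*t)/9) dt.
Step 2. Integrate ∫(-8*t*sin(3*t)/9) dt by parts with u = t, dv = (-8*sin(3*t)/9) dt, so v = 8*cos(3*t)/27: now 4*t**2*sin(3*t)/9 + 8*t*cos(3*t)/27 + ∫(-8*cos(3*t)/27) dt.
Step 3. Evaluate the standard form: now 4*t**2*sin(3*t)/9 + 8*t*cos(3*t)/27 - 8*sin(3*t)/81.
Answer: 4*t**2*sin(3*t)/9 + 8*t*cos(3*t)/27 - 8*sin(3*t)/81.


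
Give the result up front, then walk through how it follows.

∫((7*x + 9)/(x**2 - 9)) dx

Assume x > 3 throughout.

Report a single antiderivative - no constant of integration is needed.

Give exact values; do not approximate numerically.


The answer is 5*log(x - 3) + 2*log(x + 3).
Step 1. Decompose ∫((7*x + 9)/(x**2 - 9)) dx by partial fractions, (7*x + 9)/(x**2 - 9) = 2/(x + 3) + 5/(x - 3): now ∫(5/(x - 3)) dx + ∫(2/(x + 3)) dx.
Step 2. Evaluate the standard form [assuming x > 3]: now 5*log(x - 3) + ∫(2/(x + 3)) dx.
Step 3. Evaluate the standard form [assuming x > -3]: now 5*log(x - 3) + 2*log(x + 3).
Answer: 5*log(x - 3) + 2*log(x + 3).


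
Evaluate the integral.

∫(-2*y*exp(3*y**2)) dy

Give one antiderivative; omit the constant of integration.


Answer: -exp(3*y**2)/3.


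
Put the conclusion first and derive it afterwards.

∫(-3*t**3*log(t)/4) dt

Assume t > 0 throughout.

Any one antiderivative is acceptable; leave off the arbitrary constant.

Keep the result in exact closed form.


The answer is -3*t**4*log(t)/16 + 3*t**4/64.
Step 1. Integrate ∫(-3*t**3*log(t)/4) dt by parts with u = log(t), dv = (-3*t**3/4) dt, so v = -3*t**4/16 [assuming t > 0]: now -3*t**4*log(t)/16 + ∫(3*t**3/16) dt.
Step 2. Evaluate the standard form: now -3*t**4*log(t)/16 + 3*t**4/64.
Answer: -3*t**4*log(t)/16 + 3*t**4/64.


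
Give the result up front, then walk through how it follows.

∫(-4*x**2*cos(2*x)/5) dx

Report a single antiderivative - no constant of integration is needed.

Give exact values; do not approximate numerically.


The answer is -2*x**2*sin(2*x)/5 - 2*x*cos(2*x)/5 + sin(2*x)/5.
Step 1. Integrate ∫(-4*x**2*cos(2*x)/5) dx by parts with u = x**2, dv = (-4*cos(2*x)/5) dx, so v = -2*sin(2*x)/5: now -2*x**2*sin(2*x)/5 + ∫(4*x*sin(2*x)/5) dx.
Step 2. Integrate ∫(4*x*sin(2*x)/5) dx by parts with u = x, dv = (4*sin(2*x)/5) dx, so v = -2*cos(2*x)/5: now -2*x**2*sin(2*x)/5 - 2*x*cos(2*x)/5 + ∫(2*cos(2*x)/5) dx.
Step 3. Evaluate the standard form: now -2*x**2*sin(2*x)/5 - 2*x*cos(2*x)/5 + sin(2*x)/5.
Answer: -2*x**2*sin(2*x)/5 - 2*x*cos(2*x)/5 + sin(2*x)/5.


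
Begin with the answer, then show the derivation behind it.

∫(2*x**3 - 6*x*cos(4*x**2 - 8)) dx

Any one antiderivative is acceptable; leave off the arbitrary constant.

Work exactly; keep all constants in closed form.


The answer is x**4/2 - 3*sin(4*x**2 - 8)/4.
Step 1. Rewrite: now ∫(2*x**3) dx + ∫(-6*x*cos(4*x**2 - 8)) dx.
Step 2. Substitute u = x**2 - 2, turning ∫(-6*x*cos(4*x**2 - 8)) dx into ∫(-3*cos(4*u)) du: now ∫(2*x**3) dx + ∫(-3*cos(4*u)) du.
Step 3. Evaluate the standard form: now -3*sin(4*u)/4 + ∫(2*x**3) dx.
Step 4. Substitute back u = x**2 - 2: now -3*sin(4*x**2 - 8)/4 + ∫(2*x**3) dx.
Step 5. Evaluate the standard form: now x**4/2 - 3*sin(4*x**2 - 8)/4.
Answer: x**4/2 - 3*sin(4*x**2 - 8)/4.


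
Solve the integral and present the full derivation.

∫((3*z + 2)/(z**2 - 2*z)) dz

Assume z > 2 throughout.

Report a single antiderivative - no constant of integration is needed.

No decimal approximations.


Step 1. Decompose ∫((3*z + 2)/(z**2 - 2*z)) dz by partial fractions, (3*z + 2)/(z**2 - 2*z) = 4/(z - 2) - 1/z: now ∫(-1/z) dz + ∫(4/(z - 2)) dz.
Step 2. Evaluate the standard form [assuming z > 0]: now -log(z) + ∫(4/(z - 2)) dz.
Step 3. Evaluate the standard form [assuming z > 2]: now -log(z) + 4*log(z - 2).
Answer: -log(z) + 4*log(z - 2).


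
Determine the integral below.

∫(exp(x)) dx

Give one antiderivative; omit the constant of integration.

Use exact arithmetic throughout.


Answer: exp(x).


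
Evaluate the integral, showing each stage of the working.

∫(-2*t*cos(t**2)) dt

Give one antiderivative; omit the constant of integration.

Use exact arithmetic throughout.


Step 1. Substitute u = t**2, turning ∫(-2*t*cos(t**2)) dt into ∫(-cos(u)) du: now ∫(-cos(u)) du.
Step 2. Evaluate the standard form: now -sin(u).
Step 3. Substitute back u = t**2: now -sin(t**2).
Answer: -sin(t**2).
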